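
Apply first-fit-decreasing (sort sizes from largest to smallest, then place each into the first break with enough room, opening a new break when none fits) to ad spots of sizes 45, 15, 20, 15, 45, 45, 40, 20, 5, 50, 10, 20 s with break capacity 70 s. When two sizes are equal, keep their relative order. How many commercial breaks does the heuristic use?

Sorted descending: 50, 45, 45, 45, 40, 20, 20, 20, 15, 15, 10, 5.
  50 → break 1 (new)  [load 50/70]
  45 → break 2 (new)  [load 45/70]
  45 → break 3 (new)  [load 45/70]
  45 → break 4 (new)  [load 45/70]
  40 → break 5 (new)  [load 40/70]
  20 → break 1  [load 70/70]
  20 → break 2  [load 65/70]
  20 → break 3  [load 65/70]
  15 → break 4  [load 60/70]
  15 → break 5  [load 55/70]
  10 → break 4  [load 70/70]
  5 → break 2  [load 70/70]
5 commercial breaks opened.

5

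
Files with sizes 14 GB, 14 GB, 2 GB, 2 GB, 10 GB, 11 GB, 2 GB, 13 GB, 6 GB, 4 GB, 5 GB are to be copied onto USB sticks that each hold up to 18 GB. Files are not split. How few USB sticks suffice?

5

Total = 14 + 14 + 13 + 11 + 10 + 6 + 5 + 4 + 2 + 2 + 2 = 83 GB.
Lower bound: ⌈83/18⌉ = 5 USB sticks.
A packing using 5 USB sticks:
  USB stick 1: 14 + 4 = 18
  USB stick 2: 14 + 2 + 2 = 18
  USB stick 3: 13 + 5 = 18
  USB stick 4: 11 + 6 = 17
  USB stick 5: 10 + 2 = 12
This matches the lower bound, so 5 is optimal.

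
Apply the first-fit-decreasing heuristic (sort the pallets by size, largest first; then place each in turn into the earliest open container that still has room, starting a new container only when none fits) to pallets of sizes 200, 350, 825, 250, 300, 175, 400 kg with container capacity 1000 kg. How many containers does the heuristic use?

Sorted descending: 825, 400, 350, 300, 250, 200, 175.
  825 → container 1 (new)  [load 825/1000]
  400 → container 2 (new)  [load 400/1000]
  350 → container 2  [load 750/1000]
  300 → container 3 (new)  [load 300/1000]
  250 → container 2  [load 1000/1000]
  200 → container 3  [load 500/1000]
  175 → container 1  [load 1000/1000]
3 containers opened.

3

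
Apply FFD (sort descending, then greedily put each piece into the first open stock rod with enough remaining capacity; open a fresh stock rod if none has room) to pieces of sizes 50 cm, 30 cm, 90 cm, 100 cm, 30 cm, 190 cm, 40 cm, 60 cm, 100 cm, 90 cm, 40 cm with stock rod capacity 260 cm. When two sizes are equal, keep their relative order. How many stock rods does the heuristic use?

4

Sorted descending: 190, 100, 100, 90, 90, 60, 50, 40, 40, 30, 30.
  190 → stock rod 1 (new)  [load 190/260]
  100 → stock rod 2 (new)  [load 100/260]
  100 → stock rod 2  [load 200/260]
  90 → stock rod 3 (new)  [load 90/260]
  90 → stock rod 3  [load 180/260]
  60 → stock rod 1  [load 250/260]
  50 → stock rod 2  [load 250/260]
  40 → stock rod 3  [load 220/260]
  40 → stock rod 3  [load 260/260]
  30 → stock rod 4 (new)  [load 30/260]
  30 → stock rod 4  [load 60/260]
4 stock rods opened.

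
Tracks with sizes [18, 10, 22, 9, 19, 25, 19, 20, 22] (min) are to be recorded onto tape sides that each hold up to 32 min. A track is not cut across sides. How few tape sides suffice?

7

Total = 25 + 22 + 22 + 20 + 19 + 19 + 18 + 10 + 9 = 164 min.
Lower bound: ⌈164/32⌉ = 6 tape sides.
Also, 7 tracks each exceed 16 min, and no two of those can share a side, so at least 7 tape sides are needed.
A packing using 7 tape sides:
  side 1: 25 = 25
  side 2: 22 + 10 = 32
  side 3: 22 + 9 = 31
  side 4: 20 = 20
  side 5: 19 = 19
  side 6: 19 = 19
  side 7: 18 = 18
This matches the lower bound, so 7 is optimal.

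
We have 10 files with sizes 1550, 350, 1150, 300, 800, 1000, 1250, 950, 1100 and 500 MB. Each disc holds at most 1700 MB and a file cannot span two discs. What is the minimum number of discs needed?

Total = 1550 + 1250 + 1150 + 1100 + 1000 + 950 + 800 + 500 + 350 + 300 = 8950 MB.
Lower bound: ⌈8950/1700⌉ = 6 discs.
A packing using 7 discs:
  disc 1: 1550 = 1550
  disc 2: 1250 + 350 = 1600
  disc 3: 1150 + 500 = 1650
  disc 4: 1100 + 300 = 1400
  disc 5: 1000 = 1000
  disc 6: 950 = 950
  disc 7: 800 = 800
No arrangement into 6 discs stays within capacity, so 7 is optimal.

7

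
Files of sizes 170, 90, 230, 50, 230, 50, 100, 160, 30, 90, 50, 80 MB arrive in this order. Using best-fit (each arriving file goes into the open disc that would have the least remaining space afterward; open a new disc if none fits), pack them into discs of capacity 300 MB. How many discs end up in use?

  170 → disc 1 (new)  [load 170/300]
  90 → disc 1  [load 260/300]
  230 → disc 2 (new)  [load 230/300]
  50 → disc 2  [load 280/300]
  230 → disc 3 (new)  [load 230/300]
  50 → disc 3  [load 280/300]
  100 → disc 4 (new)  [load 100/300]
  160 → disc 4  [load 260/300]
  30 → disc 1  [load 290/300]
  90 → disc 5 (new)  [load 90/300]
  50 → disc 5  [load 140/300]
  80 → disc 5  [load 220/300]
5 discs opened.

5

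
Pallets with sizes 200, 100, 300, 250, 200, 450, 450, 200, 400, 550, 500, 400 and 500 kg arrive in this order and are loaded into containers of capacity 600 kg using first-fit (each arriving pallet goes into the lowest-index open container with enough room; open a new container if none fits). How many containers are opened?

  200 → container 1 (new)  [load 200/600]
  100 → container 1  [load 300/600]
  300 → container 1  [load 600/600]
  250 → container 2 (new)  [load 250/600]
  200 → container 2  [load 450/600]
  450 → container 3 (new)  [load 450/600]
  450 → container 4 (new)  [load 450/600]
  200 → container 5 (new)  [load 200/600]
  400 → container 5  [load 600/600]
  550 → container 6 (new)  [load 550/600]
  500 → container 7 (new)  [load 500/600]
  400 → container 8 (new)  [load 400/600]
  500 → container 9 (new)  [load 500/600]
9 containers opened.

9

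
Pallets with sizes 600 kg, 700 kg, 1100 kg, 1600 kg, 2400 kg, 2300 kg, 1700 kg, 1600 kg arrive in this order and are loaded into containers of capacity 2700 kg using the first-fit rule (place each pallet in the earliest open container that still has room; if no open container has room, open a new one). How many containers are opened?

  600 → container 1 (new)  [load 600/2700]
  700 → container 1  [load 1300/2700]
  1100 → container 1  [load 2400/2700]
  1600 → container 2 (new)  [load 1600/2700]
  2400 → container 3 (new)  [load 2400/2700]
  2300 → container 4 (new)  [load 2300/2700]
  1700 → container 5 (new)  [load 1700/2700]
  1600 → container 6 (new)  [load 1600/2700]
6 containers opened.

6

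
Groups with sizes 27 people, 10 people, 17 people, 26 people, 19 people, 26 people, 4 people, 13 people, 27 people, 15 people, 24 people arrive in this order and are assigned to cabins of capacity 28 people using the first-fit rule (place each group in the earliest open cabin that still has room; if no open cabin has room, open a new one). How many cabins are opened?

8

  27 → cabin 1 (new)  [load 27/28]
  10 → cabin 2 (new)  [load 10/28]
  17 → cabin 2  [load 27/28]
  26 → cabin 3 (new)  [load 26/28]
  19 → cabin 4 (new)  [load 19/28]
  26 → cabin 5 (new)  [load 26/28]
  4 → cabin 4  [load 23/28]
  13 → cabin 6 (new)  [load 13/28]
  27 → cabin 7 (new)  [load 27/28]
  15 → cabin 6  [load 28/28]
  24 → cabin 8 (new)  [load 24/28]
8 cabins opened.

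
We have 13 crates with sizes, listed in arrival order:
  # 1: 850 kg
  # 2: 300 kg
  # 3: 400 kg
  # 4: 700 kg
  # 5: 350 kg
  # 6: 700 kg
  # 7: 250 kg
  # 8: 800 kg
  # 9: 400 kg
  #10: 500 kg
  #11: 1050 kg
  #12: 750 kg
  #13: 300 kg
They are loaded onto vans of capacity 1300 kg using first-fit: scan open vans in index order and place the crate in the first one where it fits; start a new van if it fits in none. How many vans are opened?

7

  850 → van 1 (new)  [load 850/1300]
  300 → van 1  [load 1150/1300]
  400 → van 2 (new)  [load 400/1300]
  700 → van 2  [load 1100/1300]
  350 → van 3 (new)  [load 350/1300]
  700 → van 3  [load 1050/1300]
  250 → van 3  [load 1300/1300]
  800 → van 4 (new)  [load 800/1300]
  400 → van 4  [load 1200/1300]
  500 → van 5 (new)  [load 500/1300]
  1050 → van 6 (new)  [load 1050/1300]
  750 → van 5  [load 1250/1300]
  300 → van 7 (new)  [load 300/1300]
7 vans opened.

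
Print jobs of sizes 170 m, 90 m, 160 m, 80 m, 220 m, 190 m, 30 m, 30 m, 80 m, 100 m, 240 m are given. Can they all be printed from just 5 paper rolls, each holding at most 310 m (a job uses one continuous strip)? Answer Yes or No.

A valid assignment using 5 paper rolls:
  roll 1: 240 + 30 + 30 = 300
  roll 2: 220 + 90 = 310
  roll 3: 190 + 100 = 290
  roll 4: 170 + 80 = 250
  roll 5: 160 + 80 = 240
Every load is within 310 m, so 5 paper rolls suffice.

Yes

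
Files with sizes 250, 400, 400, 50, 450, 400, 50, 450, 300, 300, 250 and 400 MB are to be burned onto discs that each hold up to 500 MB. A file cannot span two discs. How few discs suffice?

9

Total = 450 + 450 + 400 + 400 + 400 + 400 + 300 + 300 + 250 + 250 + 50 + 50 = 3700 MB.
Lower bound: ⌈3700/500⌉ = 8 discs.
A packing using 9 discs:
  disc 1: 450 + 50 = 500
  disc 2: 450 + 50 = 500
  disc 3: 400 = 400
  disc 4: 400 = 400
  disc 5: 400 = 400
  disc 6: 400 = 400
  disc 7: 300 = 300
  disc 8: 300 = 300
  disc 9: 250 + 250 = 500
No arrangement into 8 discs stays within capacity, so 9 is optimal.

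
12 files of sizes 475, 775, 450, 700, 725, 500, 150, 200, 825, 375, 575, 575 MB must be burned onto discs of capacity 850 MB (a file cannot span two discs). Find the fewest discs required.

Total = 825 + 775 + 725 + 700 + 575 + 575 + 500 + 475 + 450 + 375 + 200 + 150 = 6325 MB.
Lower bound: ⌈6325/850⌉ = 8 discs.
Also, 9 files each exceed 425 MB, and no two of those can share a disc, so at least 9 discs are needed.
A packing using 9 discs:
  disc 1: 825 = 825
  disc 2: 775 = 775
  disc 3: 725 = 725
  disc 4: 700 + 150 = 850
  disc 5: 575 + 200 = 775
  disc 6: 575 = 575
  disc 7: 500 = 500
  disc 8: 475 + 375 = 850
  disc 9: 450 = 450
This matches the lower bound, so 9 is optimal.

9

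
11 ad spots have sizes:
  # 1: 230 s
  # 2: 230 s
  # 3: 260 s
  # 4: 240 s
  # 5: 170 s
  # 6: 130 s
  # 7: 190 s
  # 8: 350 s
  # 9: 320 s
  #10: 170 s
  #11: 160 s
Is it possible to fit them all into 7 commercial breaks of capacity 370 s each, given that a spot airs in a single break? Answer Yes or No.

Total = 2450 s; ⌈2450/370⌉ = 7.
The bound of 7 does not rule out 7, but exhaustive search shows no assignment into 7 commercial breaks of capacity 370 s exists — the minimum is 8.

No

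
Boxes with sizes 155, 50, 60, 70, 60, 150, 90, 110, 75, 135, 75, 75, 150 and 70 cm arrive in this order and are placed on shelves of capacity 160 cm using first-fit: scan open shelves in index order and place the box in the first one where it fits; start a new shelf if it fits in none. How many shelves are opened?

10

  155 → shelf 1 (new)  [load 155/160]
  50 → shelf 2 (new)  [load 50/160]
  60 → shelf 2  [load 110/160]
  70 → shelf 3 (new)  [load 70/160]
  60 → shelf 3  [load 130/160]
  150 → shelf 4 (new)  [load 150/160]
  90 → shelf 5 (new)  [load 90/160]
  110 → shelf 6 (new)  [load 110/160]
  75 → shelf 7 (new)  [load 75/160]
  135 → shelf 8 (new)  [load 135/160]
  75 → shelf 7  [load 150/160]
  75 → shelf 9 (new)  [load 75/160]
  150 → shelf 10 (new)  [load 150/160]
  70 → shelf 5  [load 160/160]
10 shelves opened.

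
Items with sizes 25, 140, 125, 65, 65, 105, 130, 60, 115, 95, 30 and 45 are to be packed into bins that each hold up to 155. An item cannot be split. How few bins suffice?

7

Total = 140 + 130 + 125 + 115 + 105 + 95 + 65 + 65 + 60 + 45 + 30 + 25 = 1000.
Lower bound: ⌈1000/155⌉ = 7 bins.
A packing using 7 bins:
  bin 1: 140 = 140
  bin 2: 130 + 25 = 155
  bin 3: 125 + 30 = 155
  bin 4: 115 = 115
  bin 5: 105 + 45 = 150
  bin 6: 95 + 60 = 155
  bin 7: 65 + 65 = 130
This matches the lower bound, so 7 is optimal.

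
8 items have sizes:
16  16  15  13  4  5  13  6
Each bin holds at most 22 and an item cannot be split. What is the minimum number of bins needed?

5

Total = 16 + 16 + 15 + 13 + 13 + 6 + 5 + 4 = 88.
Lower bound: ⌈88/22⌉ = 4 bins.
Also, 5 items each exceed 11, and no two of those can share a bin, so at least 5 bins are needed.
A packing using 5 bins:
  bin 1: 16 + 6 = 22
  bin 2: 16 + 5 = 21
  bin 3: 15 + 4 = 19
  bin 4: 13 = 13
  bin 5: 13 = 13
This matches the lower bound, so 5 is optimal.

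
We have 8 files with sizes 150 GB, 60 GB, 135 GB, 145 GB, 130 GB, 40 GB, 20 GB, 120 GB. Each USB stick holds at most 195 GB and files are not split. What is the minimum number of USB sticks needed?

5

Total = 150 + 145 + 135 + 130 + 120 + 60 + 40 + 20 = 800 GB.
Lower bound: ⌈800/195⌉ = 5 USB sticks.
A packing using 5 USB sticks:
  USB stick 1: 150 + 40 = 190
  USB stick 2: 145 + 20 = 165
  USB stick 3: 135 + 60 = 195
  USB stick 4: 130 = 130
  USB stick 5: 120 = 120
This matches the lower bound, so 5 is optimal.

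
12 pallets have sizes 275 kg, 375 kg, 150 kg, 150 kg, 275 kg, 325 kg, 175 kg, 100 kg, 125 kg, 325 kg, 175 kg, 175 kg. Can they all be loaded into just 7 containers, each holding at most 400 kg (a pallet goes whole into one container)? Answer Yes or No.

Total = 2625 kg; ⌈2625/400⌉ = 7.
The bound of 7 does not rule out 7, but exhaustive search shows no assignment into 7 containers of capacity 400 kg exists — the minimum is 8.

No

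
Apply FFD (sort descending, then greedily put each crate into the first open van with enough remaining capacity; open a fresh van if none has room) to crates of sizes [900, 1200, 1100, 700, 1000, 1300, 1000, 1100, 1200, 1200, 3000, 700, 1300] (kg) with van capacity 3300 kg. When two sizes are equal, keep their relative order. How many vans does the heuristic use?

5

Sorted descending: 3000, 1300, 1300, 1200, 1200, 1200, 1100, 1100, 1000, 1000, 900, 700, 700.
  3000 → van 1 (new)  [load 3000/3300]
  1300 → van 2 (new)  [load 1300/3300]
  1300 → van 2  [load 2600/3300]
  1200 → van 3 (new)  [load 1200/3300]
  1200 → van 3  [load 2400/3300]
  1200 → van 4 (new)  [load 1200/3300]
  1100 → van 4  [load 2300/3300]
  1100 → van 5 (new)  [load 1100/3300]
  1000 → van 4  [load 3300/3300]
  1000 → van 5  [load 2100/3300]
  900 → van 3  [load 3300/3300]
  700 → van 2  [load 3300/3300]
  700 → van 5  [load 2800/3300]
5 vans opened.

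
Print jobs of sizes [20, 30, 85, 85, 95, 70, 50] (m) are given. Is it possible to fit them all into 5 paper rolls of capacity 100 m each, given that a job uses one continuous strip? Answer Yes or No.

Yes

A valid assignment using 5 paper rolls:
  roll 1: 95 = 95
  roll 2: 85 = 85
  roll 3: 85 = 85
  roll 4: 70 + 30 = 100
  roll 5: 50 + 20 = 70
Every load is within 100 m, so 5 paper rolls suffice.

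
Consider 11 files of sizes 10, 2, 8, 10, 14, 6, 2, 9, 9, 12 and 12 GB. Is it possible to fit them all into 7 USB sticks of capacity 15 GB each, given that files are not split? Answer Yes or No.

No

Total = 94 GB; ⌈94/15⌉ = 7.
8 files each exceed half the capacity and cannot share a USB stick, forcing at least 8 USB sticks.
At least 8 USB sticks are required, but only 7 are allowed.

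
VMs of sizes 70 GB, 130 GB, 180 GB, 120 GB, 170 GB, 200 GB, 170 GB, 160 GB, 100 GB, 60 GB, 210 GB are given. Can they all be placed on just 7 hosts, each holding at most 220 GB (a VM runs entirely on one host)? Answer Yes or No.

No

Total = 1570 GB; ⌈1570/220⌉ = 8.
At least 8 hosts are required, but only 7 are allowed.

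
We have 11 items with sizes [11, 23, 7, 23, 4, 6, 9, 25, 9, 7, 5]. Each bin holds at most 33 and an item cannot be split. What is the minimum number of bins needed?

4

Total = 25 + 23 + 23 + 11 + 9 + 9 + 7 + 7 + 6 + 5 + 4 = 129.
Lower bound: ⌈129/33⌉ = 4 bins.
A packing using 4 bins:
  bin 1: 25 + 7 = 32
  bin 2: 23 + 9 = 32
  bin 3: 23 + 9 = 32
  bin 4: 11 + 7 + 6 + 5 + 4 = 33
This matches the lower bound, so 4 is optimal.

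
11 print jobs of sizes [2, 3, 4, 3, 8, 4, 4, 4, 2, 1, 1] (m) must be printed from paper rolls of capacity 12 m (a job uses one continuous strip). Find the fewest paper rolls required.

3

Total = 8 + 4 + 4 + 4 + 4 + 3 + 3 + 2 + 2 + 1 + 1 = 36 m.
Lower bound: ⌈36/12⌉ = 3 paper rolls.
A packing using 3 paper rolls:
  roll 1: 8 + 4 = 12
  roll 2: 4 + 4 + 4 = 12
  roll 3: 3 + 3 + 2 + 2 + 1 + 1 = 12
This matches the lower bound, so 3 is optimal.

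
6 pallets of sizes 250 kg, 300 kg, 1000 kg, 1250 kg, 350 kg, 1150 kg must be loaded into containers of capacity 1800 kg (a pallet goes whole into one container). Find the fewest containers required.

3

Total = 1250 + 1150 + 1000 + 350 + 300 + 250 = 4300 kg.
Lower bound: ⌈4300/1800⌉ = 3 containers.
A packing using 3 containers:
  container 1: 1250 + 350 = 1600
  container 2: 1150 + 300 + 250 = 1700
  container 3: 1000 = 1000
This matches the lower bound, so 3 is optimal.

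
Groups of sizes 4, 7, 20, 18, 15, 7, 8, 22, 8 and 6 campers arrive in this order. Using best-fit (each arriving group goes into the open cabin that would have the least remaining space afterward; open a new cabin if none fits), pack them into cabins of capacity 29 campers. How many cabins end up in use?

  4 → cabin 1 (new)  [load 4/29]
  7 → cabin 1  [load 11/29]
  20 → cabin 2 (new)  [load 20/29]
  18 → cabin 1  [load 29/29]
  15 → cabin 3 (new)  [load 15/29]
  7 → cabin 2  [load 27/29]
  8 → cabin 3  [load 23/29]
  22 → cabin 4 (new)  [load 22/29]
  8 → cabin 5 (new)  [load 8/29]
  6 → cabin 3  [load 29/29]
5 cabins opened.

5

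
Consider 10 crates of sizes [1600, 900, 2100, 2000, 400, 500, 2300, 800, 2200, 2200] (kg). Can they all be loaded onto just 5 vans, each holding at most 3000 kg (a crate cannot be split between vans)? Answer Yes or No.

No

Total = 15000 kg; ⌈15000/3000⌉ = 5.
6 crates each exceed half the capacity and cannot share a van, forcing at least 6 vans.
At least 6 vans are required, but only 5 are allowed.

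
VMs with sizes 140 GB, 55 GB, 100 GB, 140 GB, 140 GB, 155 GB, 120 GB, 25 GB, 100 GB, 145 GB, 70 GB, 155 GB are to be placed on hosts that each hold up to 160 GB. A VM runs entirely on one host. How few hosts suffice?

10

Total = 155 + 155 + 145 + 140 + 140 + 140 + 120 + 100 + 100 + 70 + 55 + 25 = 1345 GB.
Lower bound: ⌈1345/160⌉ = 9 hosts.
A packing using 10 hosts:
  host 1: 155 = 155
  host 2: 155 = 155
  host 3: 145 = 145
  host 4: 140 = 140
  host 5: 140 = 140
  host 6: 140 = 140
  host 7: 120 + 25 = 145
  host 8: 100 + 55 = 155
  host 9: 100 = 100
  host 10: 70 = 70
No arrangement into 9 hosts stays within capacity, so 10 is optimal.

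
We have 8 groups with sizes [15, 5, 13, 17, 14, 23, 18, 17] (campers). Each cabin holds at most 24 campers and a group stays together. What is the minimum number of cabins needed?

Total = 23 + 18 + 17 + 17 + 15 + 14 + 13 + 5 = 122 campers.
Lower bound: ⌈122/24⌉ = 6 cabins.
Also, 7 groups each exceed 12 campers, and no two of those can share a cabin, so at least 7 cabins are needed.
A packing using 7 cabins:
  cabin 1: 23 = 23
  cabin 2: 18 + 5 = 23
  cabin 3: 17 = 17
  cabin 4: 17 = 17
  cabin 5: 15 = 15
  cabin 6: 14 = 14
  cabin 7: 13 = 13
This matches the lower bound, so 7 is optimal.

7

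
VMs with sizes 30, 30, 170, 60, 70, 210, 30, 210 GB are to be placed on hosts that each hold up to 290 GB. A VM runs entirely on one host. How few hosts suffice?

3

Total = 210 + 210 + 170 + 70 + 60 + 30 + 30 + 30 = 810 GB.
Lower bound: ⌈810/290⌉ = 3 hosts.
A packing using 3 hosts:
  host 1: 210 + 70 = 280
  host 2: 210 + 60 = 270
  host 3: 170 + 30 + 30 + 30 = 260
This matches the lower bound, so 3 is optimal.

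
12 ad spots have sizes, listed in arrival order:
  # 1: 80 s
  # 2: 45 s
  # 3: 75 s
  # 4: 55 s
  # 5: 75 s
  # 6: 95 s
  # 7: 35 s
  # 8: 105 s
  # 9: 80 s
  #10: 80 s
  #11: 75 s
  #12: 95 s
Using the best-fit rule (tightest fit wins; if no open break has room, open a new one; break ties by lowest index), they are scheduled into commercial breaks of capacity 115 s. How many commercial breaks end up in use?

10

  80 → break 1 (new)  [load 80/115]
  45 → break 2 (new)  [load 45/115]
  75 → break 3 (new)  [load 75/115]
  55 → break 2  [load 100/115]
  75 → break 4 (new)  [load 75/115]
  95 → break 5 (new)  [load 95/115]
  35 → break 1  [load 115/115]
  105 → break 6 (new)  [load 105/115]
  80 → break 7 (new)  [load 80/115]
  80 → break 8 (new)  [load 80/115]
  75 → break 9 (new)  [load 75/115]
  95 → break 10 (new)  [load 95/115]
10 commercial breaks opened.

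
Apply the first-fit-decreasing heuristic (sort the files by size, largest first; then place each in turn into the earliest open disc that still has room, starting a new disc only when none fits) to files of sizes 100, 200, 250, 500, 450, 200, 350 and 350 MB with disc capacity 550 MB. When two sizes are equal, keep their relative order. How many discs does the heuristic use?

5

Sorted descending: 500, 450, 350, 350, 250, 200, 200, 100.
  500 → disc 1 (new)  [load 500/550]
  450 → disc 2 (new)  [load 450/550]
  350 → disc 3 (new)  [load 350/550]
  350 → disc 4 (new)  [load 350/550]
  250 → disc 5 (new)  [load 250/550]
  200 → disc 3  [load 550/550]
  200 → disc 4  [load 550/550]
  100 → disc 2  [load 550/550]
5 discs opened.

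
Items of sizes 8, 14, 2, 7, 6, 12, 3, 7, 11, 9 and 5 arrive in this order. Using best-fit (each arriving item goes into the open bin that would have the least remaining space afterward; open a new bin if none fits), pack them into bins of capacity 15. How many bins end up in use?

  8 → bin 1 (new)  [load 8/15]
  14 → bin 2 (new)  [load 14/15]
  2 → bin 1  [load 10/15]
  7 → bin 3 (new)  [load 7/15]
  6 → bin 3  [load 13/15]
  12 → bin 4 (new)  [load 12/15]
  3 → bin 4  [load 15/15]
  7 → bin 5 (new)  [load 7/15]
  11 → bin 6 (new)  [load 11/15]
  9 → bin 7 (new)  [load 9/15]
  5 → bin 1  [load 15/15]
7 bins opened.

7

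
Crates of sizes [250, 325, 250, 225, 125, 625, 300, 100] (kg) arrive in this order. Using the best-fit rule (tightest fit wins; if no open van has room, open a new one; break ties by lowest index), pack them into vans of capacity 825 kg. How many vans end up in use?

  250 → van 1 (new)  [load 250/825]
  325 → van 1  [load 575/825]
  250 → van 1  [load 825/825]
  225 → van 2 (new)  [load 225/825]
  125 → van 2  [load 350/825]
  625 → van 3 (new)  [load 625/825]
  300 → van 2  [load 650/825]
  100 → van 2  [load 750/825]
3 vans opened.

3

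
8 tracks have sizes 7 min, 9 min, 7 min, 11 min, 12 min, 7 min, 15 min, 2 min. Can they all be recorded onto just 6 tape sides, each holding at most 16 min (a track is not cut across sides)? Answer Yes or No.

Yes

A valid assignment using 5 tape sides:
  side 1: 15 = 15
  side 2: 12 + 2 = 14
  side 3: 11 = 11
  side 4: 9 + 7 = 16
  side 5: 7 + 7 = 14
That uses only 5 ≤ 6, so 6 tape sides are enough.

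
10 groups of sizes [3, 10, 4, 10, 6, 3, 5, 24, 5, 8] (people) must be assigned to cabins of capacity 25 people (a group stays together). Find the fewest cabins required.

4

Total = 24 + 10 + 10 + 8 + 6 + 5 + 5 + 4 + 3 + 3 = 78 people.
Lower bound: ⌈78/25⌉ = 4 cabins.
A packing using 4 cabins:
  cabin 1: 24 = 24
  cabin 2: 10 + 10 + 5 = 25
  cabin 3: 8 + 6 + 5 + 4 = 23
  cabin 4: 3 + 3 = 6
This matches the lower bound, so 4 is optimal.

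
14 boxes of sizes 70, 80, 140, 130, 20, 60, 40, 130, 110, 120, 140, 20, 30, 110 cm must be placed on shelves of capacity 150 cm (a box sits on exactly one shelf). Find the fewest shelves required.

9

Total = 140 + 140 + 130 + 130 + 120 + 110 + 110 + 80 + 70 + 60 + 40 + 30 + 20 + 20 = 1200 cm.
Lower bound: ⌈1200/150⌉ = 8 shelves.
A packing using 9 shelves:
  shelf 1: 140 = 140
  shelf 2: 140 = 140
  shelf 3: 130 + 20 = 150
  shelf 4: 130 + 20 = 150
  shelf 5: 120 + 30 = 150
  shelf 6: 110 + 40 = 150
  shelf 7: 110 = 110
  shelf 8: 80 + 70 = 150
  shelf 9: 60 = 60
No arrangement into 8 shelves stays within capacity, so 9 is optimal.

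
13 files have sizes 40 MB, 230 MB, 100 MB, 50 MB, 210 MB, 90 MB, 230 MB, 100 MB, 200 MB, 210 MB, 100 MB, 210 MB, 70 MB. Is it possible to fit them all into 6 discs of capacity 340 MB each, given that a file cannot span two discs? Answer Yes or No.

Yes

A valid assignment using 6 discs:
  disc 1: 230 + 100 = 330
  disc 2: 230 + 100 = 330
  disc 3: 210 + 100 = 310
  disc 4: 210 + 90 + 40 = 340
  disc 5: 210 + 70 + 50 = 330
  disc 6: 200 = 200
Every load is within 340 MB, so 6 discs suffice.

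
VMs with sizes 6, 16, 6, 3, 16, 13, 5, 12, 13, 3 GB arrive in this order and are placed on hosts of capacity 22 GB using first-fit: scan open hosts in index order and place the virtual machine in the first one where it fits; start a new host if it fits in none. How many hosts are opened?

5

  6 → host 1 (new)  [load 6/22]
  16 → host 1  [load 22/22]
  6 → host 2 (new)  [load 6/22]
  3 → host 2  [load 9/22]
  16 → host 3 (new)  [load 16/22]
  13 → host 2  [load 22/22]
  5 → host 3  [load 21/22]
  12 → host 4 (new)  [load 12/22]
  13 → host 5 (new)  [load 13/22]
  3 → host 4  [load 15/22]
5 hosts opened.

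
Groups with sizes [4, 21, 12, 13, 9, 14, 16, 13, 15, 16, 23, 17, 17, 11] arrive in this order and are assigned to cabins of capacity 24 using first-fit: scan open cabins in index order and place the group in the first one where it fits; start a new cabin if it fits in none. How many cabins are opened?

  4 → cabin 1 (new)  [load 4/24]
  21 → cabin 2 (new)  [load 21/24]
  12 → cabin 1  [load 16/24]
  13 → cabin 3 (new)  [load 13/24]
  9 → cabin 3  [load 22/24]
  14 → cabin 4 (new)  [load 14/24]
  16 → cabin 5 (new)  [load 16/24]
  13 → cabin 6 (new)  [load 13/24]
  15 → cabin 7 (new)  [load 15/24]
  16 → cabin 8 (new)  [load 16/24]
  23 → cabin 9 (new)  [load 23/24]
  17 → cabin 10 (new)  [load 17/24]
  17 → cabin 11 (new)  [load 17/24]
  11 → cabin 6  [load 24/24]
11 cabins opened.

11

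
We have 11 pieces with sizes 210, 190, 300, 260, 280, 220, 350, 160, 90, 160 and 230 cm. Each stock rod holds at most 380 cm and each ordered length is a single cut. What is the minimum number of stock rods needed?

Total = 350 + 300 + 280 + 260 + 230 + 220 + 210 + 190 + 160 + 160 + 90 = 2450 cm.
Lower bound: ⌈2450/380⌉ = 7 stock rods.
A packing using 8 stock rods:
  stock rod 1: 350 = 350
  stock rod 2: 300 = 300
  stock rod 3: 280 + 90 = 370
  stock rod 4: 260 = 260
  stock rod 5: 230 = 230
  stock rod 6: 220 + 160 = 380
  stock rod 7: 210 + 160 = 370
  stock rod 8: 190 = 190
No arrangement into 7 stock rods stays within capacity, so 8 is optimal.

8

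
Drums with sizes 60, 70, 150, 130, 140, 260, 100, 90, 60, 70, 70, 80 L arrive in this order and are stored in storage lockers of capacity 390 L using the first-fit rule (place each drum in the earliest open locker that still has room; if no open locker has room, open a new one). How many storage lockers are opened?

  60 → locker 1 (new)  [load 60/390]
  70 → locker 1  [load 130/390]
  150 → locker 1  [load 280/390]
  130 → locker 2 (new)  [load 130/390]
  140 → locker 2  [load 270/390]
  260 → locker 3 (new)  [load 260/390]
  100 → locker 1  [load 380/390]
  90 → locker 2  [load 360/390]
  60 → locker 3  [load 320/390]
  70 → locker 3  [load 390/390]
  70 → locker 4 (new)  [load 70/390]
  80 → locker 4  [load 150/390]
4 storage lockers opened.

4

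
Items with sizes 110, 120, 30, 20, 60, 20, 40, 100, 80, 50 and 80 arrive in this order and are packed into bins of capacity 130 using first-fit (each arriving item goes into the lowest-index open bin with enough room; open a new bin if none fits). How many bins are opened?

  110 → bin 1 (new)  [load 110/130]
  120 → bin 2 (new)  [load 120/130]
  30 → bin 3 (new)  [load 30/130]
  20 → bin 1  [load 130/130]
  60 → bin 3  [load 90/130]
  20 → bin 3  [load 110/130]
  40 → bin 4 (new)  [load 40/130]
  100 → bin 5 (new)  [load 100/130]
  80 → bin 4  [load 120/130]
  50 → bin 6 (new)  [load 50/130]
  80 → bin 6  [load 130/130]
6 bins opened.

6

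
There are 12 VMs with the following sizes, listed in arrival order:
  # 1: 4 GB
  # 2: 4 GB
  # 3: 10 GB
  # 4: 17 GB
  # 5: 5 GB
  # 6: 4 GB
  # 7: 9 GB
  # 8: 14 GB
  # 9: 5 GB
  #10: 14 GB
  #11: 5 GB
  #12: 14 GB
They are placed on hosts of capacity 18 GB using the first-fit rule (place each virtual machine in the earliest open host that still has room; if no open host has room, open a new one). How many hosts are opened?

  4 → host 1 (new)  [load 4/18]
  4 → host 1  [load 8/18]
  10 → host 1  [load 18/18]
  17 → host 2 (new)  [load 17/18]
  5 → host 3 (new)  [load 5/18]
  4 → host 3  [load 9/18]
  9 → host 3  [load 18/18]
  14 → host 4 (new)  [load 14/18]
  5 → host 5 (new)  [load 5/18]
  14 → host 6 (new)  [load 14/18]
  5 → host 5  [load 10/18]
  14 → host 7 (new)  [load 14/18]
7 hosts opened.

7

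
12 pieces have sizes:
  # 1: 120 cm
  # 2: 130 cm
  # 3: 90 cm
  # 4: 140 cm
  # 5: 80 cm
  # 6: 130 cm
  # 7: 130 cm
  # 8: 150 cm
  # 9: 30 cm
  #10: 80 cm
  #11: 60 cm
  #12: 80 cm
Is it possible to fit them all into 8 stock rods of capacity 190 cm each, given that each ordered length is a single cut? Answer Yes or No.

A valid assignment using 8 stock rods:
  stock rod 1: 150 + 30 = 180
  stock rod 2: 140 = 140
  stock rod 3: 130 + 60 = 190
  stock rod 4: 130 = 130
  stock rod 5: 130 = 130
  stock rod 6: 120 = 120
  stock rod 7: 90 + 80 = 170
  stock rod 8: 80 + 80 = 160
Every load is within 190 cm, so 8 stock rods suffice.

Yes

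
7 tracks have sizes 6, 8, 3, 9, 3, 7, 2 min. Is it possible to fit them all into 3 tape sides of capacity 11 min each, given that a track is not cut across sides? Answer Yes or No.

Total = 38 min; ⌈38/11⌉ = 4.
At least 4 tape sides are required, but only 3 are allowed.

No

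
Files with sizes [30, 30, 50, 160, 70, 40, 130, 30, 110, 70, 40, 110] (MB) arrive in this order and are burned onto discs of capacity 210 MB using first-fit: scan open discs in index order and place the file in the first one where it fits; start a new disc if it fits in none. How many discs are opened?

  30 → disc 1 (new)  [load 30/210]
  30 → disc 1  [load 60/210]
  50 → disc 1  [load 110/210]
  160 → disc 2 (new)  [load 160/210]
  70 → disc 1  [load 180/210]
  40 → disc 2  [load 200/210]
  130 → disc 3 (new)  [load 130/210]
  30 → disc 1  [load 210/210]
  110 → disc 4 (new)  [load 110/210]
  70 → disc 3  [load 200/210]
  40 → disc 4  [load 150/210]
  110 → disc 5 (new)  [load 110/210]
5 discs opened.

5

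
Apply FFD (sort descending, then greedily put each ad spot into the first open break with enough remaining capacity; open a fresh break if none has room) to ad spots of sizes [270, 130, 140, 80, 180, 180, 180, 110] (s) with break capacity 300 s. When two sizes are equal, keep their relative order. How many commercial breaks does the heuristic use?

Sorted descending: 270, 180, 180, 180, 140, 130, 110, 80.
  270 → break 1 (new)  [load 270/300]
  180 → break 2 (new)  [load 180/300]
  180 → break 3 (new)  [load 180/300]
  180 → break 4 (new)  [load 180/300]
  140 → break 5 (new)  [load 140/300]
  130 → break 5  [load 270/300]
  110 → break 2  [load 290/300]
  80 → break 3  [load 260/300]
5 commercial breaks opened.

5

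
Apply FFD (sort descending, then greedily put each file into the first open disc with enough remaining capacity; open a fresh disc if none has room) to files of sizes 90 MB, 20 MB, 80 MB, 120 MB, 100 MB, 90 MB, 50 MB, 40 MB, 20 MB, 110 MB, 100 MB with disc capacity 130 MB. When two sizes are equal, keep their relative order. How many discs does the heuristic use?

7

Sorted descending: 120, 110, 100, 100, 90, 90, 80, 50, 40, 20, 20.
  120 → disc 1 (new)  [load 120/130]
  110 → disc 2 (new)  [load 110/130]
  100 → disc 3 (new)  [load 100/130]
  100 → disc 4 (new)  [load 100/130]
  90 → disc 5 (new)  [load 90/130]
  90 → disc 6 (new)  [load 90/130]
  80 → disc 7 (new)  [load 80/130]
  50 → disc 7  [load 130/130]
  40 → disc 5  [load 130/130]
  20 → disc 2  [load 130/130]
  20 → disc 3  [load 120/130]
7 discs opened.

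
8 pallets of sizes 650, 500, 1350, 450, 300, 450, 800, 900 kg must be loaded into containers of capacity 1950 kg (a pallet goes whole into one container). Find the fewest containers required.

Total = 1350 + 900 + 800 + 650 + 500 + 450 + 450 + 300 = 5400 kg.
Lower bound: ⌈5400/1950⌉ = 3 containers.
A packing using 3 containers:
  container 1: 1350 + 500 = 1850
  container 2: 900 + 800 = 1700
  container 3: 650 + 450 + 450 + 300 = 1850
This matches the lower bound, so 3 is optimal.

3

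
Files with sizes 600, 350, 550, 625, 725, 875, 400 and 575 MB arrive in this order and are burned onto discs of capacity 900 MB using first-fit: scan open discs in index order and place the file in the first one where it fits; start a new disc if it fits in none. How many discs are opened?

  600 → disc 1 (new)  [load 600/900]
  350 → disc 2 (new)  [load 350/900]
  550 → disc 2  [load 900/900]
  625 → disc 3 (new)  [load 625/900]
  725 → disc 4 (new)  [load 725/900]
  875 → disc 5 (new)  [load 875/900]
  400 → disc 6 (new)  [load 400/900]
  575 → disc 7 (new)  [load 575/900]
7 discs opened.

7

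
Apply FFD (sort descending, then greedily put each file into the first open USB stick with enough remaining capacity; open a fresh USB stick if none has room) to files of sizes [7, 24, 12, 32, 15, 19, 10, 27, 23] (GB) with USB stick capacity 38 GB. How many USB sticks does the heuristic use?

5

Sorted descending: 32, 27, 24, 23, 19, 15, 12, 10, 7.
  32 → USB stick 1 (new)  [load 32/38]
  27 → USB stick 2 (new)  [load 27/38]
  24 → USB stick 3 (new)  [load 24/38]
  23 → USB stick 4 (new)  [load 23/38]
  19 → USB stick 5 (new)  [load 19/38]
  15 → USB stick 4  [load 38/38]
  12 → USB stick 3  [load 36/38]
  10 → USB stick 2  [load 37/38]
  7 → USB stick 5  [load 26/38]
5 USB sticks opened.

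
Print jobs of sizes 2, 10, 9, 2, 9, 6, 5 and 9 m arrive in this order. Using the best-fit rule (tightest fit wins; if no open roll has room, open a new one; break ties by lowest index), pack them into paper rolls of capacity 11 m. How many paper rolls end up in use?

5

  2 → roll 1 (new)  [load 2/11]
  10 → roll 2 (new)  [load 10/11]
  9 → roll 1  [load 11/11]
  2 → roll 3 (new)  [load 2/11]
  9 → roll 3  [load 11/11]
  6 → roll 4 (new)  [load 6/11]
  5 → roll 4  [load 11/11]
  9 → roll 5 (new)  [load 9/11]
5 paper rolls opened.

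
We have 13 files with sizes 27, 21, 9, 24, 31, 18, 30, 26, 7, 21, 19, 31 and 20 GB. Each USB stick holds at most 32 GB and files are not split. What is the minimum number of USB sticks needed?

11

Total = 31 + 31 + 30 + 27 + 26 + 24 + 21 + 21 + 20 + 19 + 18 + 9 + 7 = 284 GB.
Lower bound: ⌈284/32⌉ = 9 USB sticks.
Also, 11 files each exceed 16 GB, and no two of those can share a USB stick, so at least 11 USB sticks are needed.
A packing using 11 USB sticks:
  USB stick 1: 31 = 31
  USB stick 2: 31 = 31
  USB stick 3: 30 = 30
  USB stick 4: 27 = 27
  USB stick 5: 26 = 26
  USB stick 6: 24 + 7 = 31
  USB stick 7: 21 + 9 = 30
  USB stick 8: 21 = 21
  USB stick 9: 20 = 20
  USB stick 10: 19 = 19
  USB stick 11: 18 = 18
This matches the lower bound, so 11 is optimal.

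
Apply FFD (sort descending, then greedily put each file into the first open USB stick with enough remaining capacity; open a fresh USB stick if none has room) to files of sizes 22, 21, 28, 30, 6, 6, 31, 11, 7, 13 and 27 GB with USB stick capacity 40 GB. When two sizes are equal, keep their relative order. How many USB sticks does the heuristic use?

Sorted descending: 31, 30, 28, 27, 22, 21, 13, 11, 7, 6, 6.
  31 → USB stick 1 (new)  [load 31/40]
  30 → USB stick 2 (new)  [load 30/40]
  28 → USB stick 3 (new)  [load 28/40]
  27 → USB stick 4 (new)  [load 27/40]
  22 → USB stick 5 (new)  [load 22/40]
  21 → USB stick 6 (new)  [load 21/40]
  13 → USB stick 4  [load 40/40]
  11 → USB stick 3  [load 39/40]
  7 → USB stick 1  [load 38/40]
  6 → USB stick 2  [load 36/40]
  6 → USB stick 5  [load 28/40]
6 USB sticks opened.

6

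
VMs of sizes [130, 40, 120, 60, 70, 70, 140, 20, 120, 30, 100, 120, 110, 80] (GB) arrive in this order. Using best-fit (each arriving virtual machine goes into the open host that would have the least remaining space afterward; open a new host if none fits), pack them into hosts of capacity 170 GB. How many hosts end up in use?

  130 → host 1 (new)  [load 130/170]
  40 → host 1  [load 170/170]
  120 → host 2 (new)  [load 120/170]
  60 → host 3 (new)  [load 60/170]
  70 → host 3  [load 130/170]
  70 → host 4 (new)  [load 70/170]
  140 → host 5 (new)  [load 140/170]
  20 → host 5  [load 160/170]
  120 → host 6 (new)  [load 120/170]
  30 → host 3  [load 160/170]
  100 → host 4  [load 170/170]
  120 → host 7 (new)  [load 120/170]
  110 → host 8 (new)  [load 110/170]
  80 → host 9 (new)  [load 80/170]
9 hosts opened.

9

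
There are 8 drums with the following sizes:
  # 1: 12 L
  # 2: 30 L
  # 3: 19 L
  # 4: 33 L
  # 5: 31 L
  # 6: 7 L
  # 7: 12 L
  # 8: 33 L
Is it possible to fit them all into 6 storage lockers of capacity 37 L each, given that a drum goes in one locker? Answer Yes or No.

Yes

A valid assignment using 6 storage lockers:
  locker 1: 33 = 33
  locker 2: 33 = 33
  locker 3: 31 = 31
  locker 4: 30 + 7 = 37
  locker 5: 19 + 12 = 31
  locker 6: 12 = 12
Every load is within 37 L, so 6 storage lockers suffice.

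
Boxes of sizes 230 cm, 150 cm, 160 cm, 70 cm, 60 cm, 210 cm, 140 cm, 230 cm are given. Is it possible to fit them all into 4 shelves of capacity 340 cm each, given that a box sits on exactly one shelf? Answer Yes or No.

No

Total = 1250 cm; ⌈1250/340⌉ = 4.
The bound of 4 does not rule out 4, but exhaustive search shows no assignment into 4 shelves of capacity 340 cm exists — the minimum is 5.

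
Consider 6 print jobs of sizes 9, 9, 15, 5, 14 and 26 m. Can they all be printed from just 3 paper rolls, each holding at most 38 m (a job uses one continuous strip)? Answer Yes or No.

Yes

A valid assignment using 3 paper rolls:
  roll 1: 26 + 9 = 35
  roll 2: 15 + 14 + 9 = 38
  roll 3: 5 = 5
Every load is within 38 m, so 3 paper rolls suffice.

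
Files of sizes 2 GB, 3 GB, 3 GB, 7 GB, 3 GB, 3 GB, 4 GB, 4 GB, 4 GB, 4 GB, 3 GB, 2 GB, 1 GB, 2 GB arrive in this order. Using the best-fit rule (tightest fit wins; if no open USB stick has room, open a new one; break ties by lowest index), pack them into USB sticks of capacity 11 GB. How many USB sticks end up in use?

  2 → USB stick 1 (new)  [load 2/11]
  3 → USB stick 1  [load 5/11]
  3 → USB stick 1  [load 8/11]
  7 → USB stick 2 (new)  [load 7/11]
  3 → USB stick 1  [load 11/11]
  3 → USB stick 2  [load 10/11]
  4 → USB stick 3 (new)  [load 4/11]
  4 → USB stick 3  [load 8/11]
  4 → USB stick 4 (new)  [load 4/11]
  4 → USB stick 4  [load 8/11]
  3 → USB stick 3  [load 11/11]
  2 → USB stick 4  [load 10/11]
  1 → USB stick 2  [load 11/11]
  2 → USB stick 5 (new)  [load 2/11]
5 USB sticks opened.

5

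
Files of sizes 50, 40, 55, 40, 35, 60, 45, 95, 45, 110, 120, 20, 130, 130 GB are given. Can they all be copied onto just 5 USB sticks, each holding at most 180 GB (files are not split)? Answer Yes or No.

Total = 975 GB; ⌈975/180⌉ = 6.
At least 6 USB sticks are required, but only 5 are allowed.

No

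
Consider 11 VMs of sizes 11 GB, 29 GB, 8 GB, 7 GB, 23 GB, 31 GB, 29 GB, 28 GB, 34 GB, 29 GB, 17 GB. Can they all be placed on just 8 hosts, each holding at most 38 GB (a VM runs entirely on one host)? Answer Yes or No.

Yes

A valid assignment using 8 hosts:
  host 1: 34 = 34
  host 2: 31 + 7 = 38
  host 3: 29 + 8 = 37
  host 4: 29 = 29
  host 5: 29 = 29
  host 6: 28 = 28
  host 7: 23 + 11 = 34
  host 8: 17 = 17
Every load is within 38 GB, so 8 hosts suffice.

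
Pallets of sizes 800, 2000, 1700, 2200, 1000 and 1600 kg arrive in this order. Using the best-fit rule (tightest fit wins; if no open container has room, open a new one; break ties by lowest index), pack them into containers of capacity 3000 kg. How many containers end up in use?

  800 → container 1 (new)  [load 800/3000]
  2000 → container 1  [load 2800/3000]
  1700 → container 2 (new)  [load 1700/3000]
  2200 → container 3 (new)  [load 2200/3000]
  1000 → container 2  [load 2700/3000]
  1600 → container 4 (new)  [load 1600/3000]
4 containers opened.

4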